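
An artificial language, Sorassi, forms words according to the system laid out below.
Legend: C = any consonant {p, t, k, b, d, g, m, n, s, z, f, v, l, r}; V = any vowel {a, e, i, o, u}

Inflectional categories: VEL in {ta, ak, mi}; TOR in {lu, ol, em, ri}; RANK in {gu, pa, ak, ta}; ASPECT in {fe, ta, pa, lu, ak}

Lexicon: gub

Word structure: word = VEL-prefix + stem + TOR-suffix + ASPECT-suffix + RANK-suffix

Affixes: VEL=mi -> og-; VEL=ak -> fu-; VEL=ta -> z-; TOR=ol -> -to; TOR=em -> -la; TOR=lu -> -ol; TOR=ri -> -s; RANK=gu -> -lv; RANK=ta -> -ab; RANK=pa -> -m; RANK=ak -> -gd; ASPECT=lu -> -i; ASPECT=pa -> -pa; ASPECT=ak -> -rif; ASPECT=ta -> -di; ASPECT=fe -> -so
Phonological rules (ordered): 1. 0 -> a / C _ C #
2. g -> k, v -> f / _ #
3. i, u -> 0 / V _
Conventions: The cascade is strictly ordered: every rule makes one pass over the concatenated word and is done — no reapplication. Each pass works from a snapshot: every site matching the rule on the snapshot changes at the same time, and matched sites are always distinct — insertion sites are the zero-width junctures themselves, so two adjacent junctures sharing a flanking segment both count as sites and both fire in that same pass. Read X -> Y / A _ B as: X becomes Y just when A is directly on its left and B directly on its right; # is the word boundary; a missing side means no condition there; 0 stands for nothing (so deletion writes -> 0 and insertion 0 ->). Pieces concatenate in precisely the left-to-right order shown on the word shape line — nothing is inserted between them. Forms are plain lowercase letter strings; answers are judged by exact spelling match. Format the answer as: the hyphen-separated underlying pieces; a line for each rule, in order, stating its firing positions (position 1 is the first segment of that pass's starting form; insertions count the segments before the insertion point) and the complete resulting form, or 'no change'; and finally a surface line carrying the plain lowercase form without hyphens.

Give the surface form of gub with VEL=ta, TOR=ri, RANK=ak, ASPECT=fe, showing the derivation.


underlying: z-gub-s-so-gd
1. 0 -> a / C _ C #: inserts after position(s) 8: zgubssogad
2. g -> k, v -> f / _ #: no change
3. i, u -> 0 / V _: no change
surface: zgubssogad


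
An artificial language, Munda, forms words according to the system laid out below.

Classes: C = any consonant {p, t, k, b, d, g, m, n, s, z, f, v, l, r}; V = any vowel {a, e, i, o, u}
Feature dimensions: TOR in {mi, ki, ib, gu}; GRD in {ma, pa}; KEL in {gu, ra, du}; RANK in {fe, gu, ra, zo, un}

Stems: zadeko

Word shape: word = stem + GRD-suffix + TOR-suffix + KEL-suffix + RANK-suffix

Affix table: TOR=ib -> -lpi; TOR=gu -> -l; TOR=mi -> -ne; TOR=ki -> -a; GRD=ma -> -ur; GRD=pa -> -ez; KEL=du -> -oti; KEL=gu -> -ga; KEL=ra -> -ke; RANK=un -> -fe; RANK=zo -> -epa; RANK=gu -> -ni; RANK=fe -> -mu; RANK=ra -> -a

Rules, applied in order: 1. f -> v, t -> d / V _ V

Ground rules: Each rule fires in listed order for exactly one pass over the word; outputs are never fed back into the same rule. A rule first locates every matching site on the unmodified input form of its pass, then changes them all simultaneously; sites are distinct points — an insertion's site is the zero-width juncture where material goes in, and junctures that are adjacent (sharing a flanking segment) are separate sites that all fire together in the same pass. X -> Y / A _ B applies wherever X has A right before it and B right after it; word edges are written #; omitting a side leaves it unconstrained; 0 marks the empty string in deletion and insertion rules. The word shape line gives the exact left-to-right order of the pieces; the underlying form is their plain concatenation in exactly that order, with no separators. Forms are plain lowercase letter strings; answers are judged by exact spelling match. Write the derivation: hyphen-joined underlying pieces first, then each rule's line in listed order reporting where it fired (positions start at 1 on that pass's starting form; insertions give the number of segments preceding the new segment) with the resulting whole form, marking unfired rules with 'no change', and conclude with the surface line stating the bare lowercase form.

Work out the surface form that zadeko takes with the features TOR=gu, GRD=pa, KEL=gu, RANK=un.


underlying: zadeko-ez-l-ga-fe
1. f -> v, t -> d / V _ V: fires at position(s) 12: zadekoezlgave
surface: zadekoezlgave


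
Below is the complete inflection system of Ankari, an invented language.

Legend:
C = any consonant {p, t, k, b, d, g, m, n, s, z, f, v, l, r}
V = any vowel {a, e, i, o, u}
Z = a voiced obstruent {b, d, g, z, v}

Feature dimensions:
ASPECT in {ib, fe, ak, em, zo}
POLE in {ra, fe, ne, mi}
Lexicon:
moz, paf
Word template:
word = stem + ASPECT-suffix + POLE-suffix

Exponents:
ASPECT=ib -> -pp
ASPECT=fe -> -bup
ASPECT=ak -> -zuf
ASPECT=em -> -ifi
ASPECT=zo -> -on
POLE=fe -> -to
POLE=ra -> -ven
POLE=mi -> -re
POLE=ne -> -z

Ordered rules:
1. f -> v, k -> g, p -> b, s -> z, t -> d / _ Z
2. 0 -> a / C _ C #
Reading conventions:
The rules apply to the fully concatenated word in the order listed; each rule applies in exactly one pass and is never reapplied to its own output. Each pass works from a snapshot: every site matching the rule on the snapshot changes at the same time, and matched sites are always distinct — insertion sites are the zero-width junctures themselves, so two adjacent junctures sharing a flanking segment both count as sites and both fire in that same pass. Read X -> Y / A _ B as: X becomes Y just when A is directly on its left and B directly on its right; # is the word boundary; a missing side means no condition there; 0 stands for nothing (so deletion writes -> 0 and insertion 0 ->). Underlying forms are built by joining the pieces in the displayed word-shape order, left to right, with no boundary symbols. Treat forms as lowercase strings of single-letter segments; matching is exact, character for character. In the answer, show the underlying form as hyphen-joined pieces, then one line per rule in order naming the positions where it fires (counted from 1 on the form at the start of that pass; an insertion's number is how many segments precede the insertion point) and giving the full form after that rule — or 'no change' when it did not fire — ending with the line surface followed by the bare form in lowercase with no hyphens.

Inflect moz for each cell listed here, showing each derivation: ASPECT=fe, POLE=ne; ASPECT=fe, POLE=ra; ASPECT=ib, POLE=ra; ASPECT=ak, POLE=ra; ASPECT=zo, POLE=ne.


cell ASPECT=fe, POLE=ne:
underlying: moz-bup-z
1. f -> v, k -> g, p -> b, s -> z, t -> d / _ Z: fires at position(s) 6: mozbubz
2. 0 -> a / C _ C #: inserts after position(s) 6: mozbubaz
surface: mozbubaz

cell ASPECT=fe, POLE=ra:
underlying: moz-bup-ven
1. f -> v, k -> g, p -> b, s -> z, t -> d / _ Z: fires at position(s) 6: mozbubven
2. 0 -> a / C _ C #: no change
surface: mozbubven

cell ASPECT=ib, POLE=ra:
underlying: moz-pp-ven
1. f -> v, k -> g, p -> b, s -> z, t -> d / _ Z: fires at position(s) 5: mozpbven
2. 0 -> a / C _ C #: no change
surface: mozpbven

cell ASPECT=ak, POLE=ra:
underlying: moz-zuf-ven
1. f -> v, k -> g, p -> b, s -> z, t -> d / _ Z: fires at position(s) 6: mozzuvven
2. 0 -> a / C _ C #: no change
surface: mozzuvven

cell ASPECT=zo, POLE=ne:
underlying: moz-on-z
1. f -> v, k -> g, p -> b, s -> z, t -> d / _ Z: no change
2. 0 -> a / C _ C #: inserts after position(s) 5: mozonaz
surface: mozonaz


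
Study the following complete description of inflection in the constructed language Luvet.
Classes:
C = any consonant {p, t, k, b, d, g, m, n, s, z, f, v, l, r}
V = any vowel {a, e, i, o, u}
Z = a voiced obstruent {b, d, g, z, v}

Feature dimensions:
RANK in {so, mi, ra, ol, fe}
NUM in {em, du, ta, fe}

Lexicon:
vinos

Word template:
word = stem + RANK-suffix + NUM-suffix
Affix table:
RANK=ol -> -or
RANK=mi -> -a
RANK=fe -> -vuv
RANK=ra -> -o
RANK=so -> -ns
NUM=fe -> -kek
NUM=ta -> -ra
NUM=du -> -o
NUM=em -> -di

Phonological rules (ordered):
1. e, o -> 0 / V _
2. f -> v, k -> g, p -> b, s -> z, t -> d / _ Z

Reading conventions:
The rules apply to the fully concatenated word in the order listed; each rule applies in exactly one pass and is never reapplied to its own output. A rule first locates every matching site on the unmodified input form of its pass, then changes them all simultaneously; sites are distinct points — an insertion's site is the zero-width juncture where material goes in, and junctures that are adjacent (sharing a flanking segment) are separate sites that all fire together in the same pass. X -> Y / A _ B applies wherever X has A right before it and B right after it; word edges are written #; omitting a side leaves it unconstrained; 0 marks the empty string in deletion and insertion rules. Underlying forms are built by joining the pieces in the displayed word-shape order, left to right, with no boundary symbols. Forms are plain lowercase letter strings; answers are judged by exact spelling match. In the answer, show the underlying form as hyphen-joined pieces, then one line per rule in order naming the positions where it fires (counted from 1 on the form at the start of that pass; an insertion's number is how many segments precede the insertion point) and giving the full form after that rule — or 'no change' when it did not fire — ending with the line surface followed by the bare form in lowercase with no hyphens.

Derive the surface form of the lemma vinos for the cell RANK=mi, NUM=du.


underlying: vinos-a-o
1. e, o -> 0 / V _: fires at position(s) 7: vinosa
2. f -> v, k -> g, p -> b, s -> z, t -> d / _ Z: no change
surface: vinosa


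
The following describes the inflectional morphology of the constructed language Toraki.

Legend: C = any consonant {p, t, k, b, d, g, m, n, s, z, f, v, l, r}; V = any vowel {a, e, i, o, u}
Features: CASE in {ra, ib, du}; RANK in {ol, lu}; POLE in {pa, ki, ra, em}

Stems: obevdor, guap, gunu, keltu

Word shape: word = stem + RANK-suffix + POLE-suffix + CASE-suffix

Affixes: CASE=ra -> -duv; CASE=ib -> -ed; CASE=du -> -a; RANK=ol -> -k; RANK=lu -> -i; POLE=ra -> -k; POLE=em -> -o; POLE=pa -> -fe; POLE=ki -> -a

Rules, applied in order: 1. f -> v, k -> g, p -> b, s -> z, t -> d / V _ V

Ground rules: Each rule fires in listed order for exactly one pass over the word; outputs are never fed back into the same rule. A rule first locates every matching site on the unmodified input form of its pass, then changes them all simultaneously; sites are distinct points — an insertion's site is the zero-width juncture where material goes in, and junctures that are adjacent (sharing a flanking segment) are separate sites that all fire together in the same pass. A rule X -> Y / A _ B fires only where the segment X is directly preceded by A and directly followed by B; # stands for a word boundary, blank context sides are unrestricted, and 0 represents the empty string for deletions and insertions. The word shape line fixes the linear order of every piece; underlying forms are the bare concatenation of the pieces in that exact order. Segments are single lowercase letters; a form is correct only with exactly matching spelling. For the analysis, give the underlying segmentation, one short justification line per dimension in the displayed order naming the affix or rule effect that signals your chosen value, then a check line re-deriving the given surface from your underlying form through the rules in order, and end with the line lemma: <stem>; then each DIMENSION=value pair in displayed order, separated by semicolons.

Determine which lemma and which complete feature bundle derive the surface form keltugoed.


underlying: keltu-k-o-ed
CASE=ib - signalled by the affix -ed
RANK=ol - signalled by the affix -k
POLE=em - signalled by the affix -o
check: keltukoed -> keltugoed
lemma: keltu; CASE=ib; RANK=ol; POLE=em


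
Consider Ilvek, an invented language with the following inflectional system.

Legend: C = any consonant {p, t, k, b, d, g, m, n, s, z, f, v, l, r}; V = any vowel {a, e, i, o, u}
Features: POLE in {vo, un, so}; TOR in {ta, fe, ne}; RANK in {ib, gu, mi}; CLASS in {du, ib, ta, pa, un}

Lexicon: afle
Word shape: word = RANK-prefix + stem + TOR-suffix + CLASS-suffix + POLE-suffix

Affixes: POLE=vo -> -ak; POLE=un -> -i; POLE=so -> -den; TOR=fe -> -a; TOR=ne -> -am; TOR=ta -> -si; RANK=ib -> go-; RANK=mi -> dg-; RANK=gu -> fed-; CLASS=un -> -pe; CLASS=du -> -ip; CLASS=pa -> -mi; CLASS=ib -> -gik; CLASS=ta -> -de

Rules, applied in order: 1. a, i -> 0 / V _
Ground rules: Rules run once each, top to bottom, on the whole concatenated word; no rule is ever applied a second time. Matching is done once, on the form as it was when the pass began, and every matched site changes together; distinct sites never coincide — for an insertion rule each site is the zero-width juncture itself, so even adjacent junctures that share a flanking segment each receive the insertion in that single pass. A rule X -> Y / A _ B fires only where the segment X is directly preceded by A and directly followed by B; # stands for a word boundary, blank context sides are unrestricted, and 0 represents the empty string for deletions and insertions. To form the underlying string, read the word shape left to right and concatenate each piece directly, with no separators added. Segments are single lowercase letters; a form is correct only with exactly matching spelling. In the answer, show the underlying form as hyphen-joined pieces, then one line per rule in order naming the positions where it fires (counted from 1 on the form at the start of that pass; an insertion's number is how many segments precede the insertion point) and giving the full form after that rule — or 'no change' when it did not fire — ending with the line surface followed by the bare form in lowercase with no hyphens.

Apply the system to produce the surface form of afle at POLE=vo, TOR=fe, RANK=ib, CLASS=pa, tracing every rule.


underlying: go-afle-a-mi-ak
1. a, i -> 0 / V _: fires at position(s) 3, 7, 10: goflemik
surface: goflemik


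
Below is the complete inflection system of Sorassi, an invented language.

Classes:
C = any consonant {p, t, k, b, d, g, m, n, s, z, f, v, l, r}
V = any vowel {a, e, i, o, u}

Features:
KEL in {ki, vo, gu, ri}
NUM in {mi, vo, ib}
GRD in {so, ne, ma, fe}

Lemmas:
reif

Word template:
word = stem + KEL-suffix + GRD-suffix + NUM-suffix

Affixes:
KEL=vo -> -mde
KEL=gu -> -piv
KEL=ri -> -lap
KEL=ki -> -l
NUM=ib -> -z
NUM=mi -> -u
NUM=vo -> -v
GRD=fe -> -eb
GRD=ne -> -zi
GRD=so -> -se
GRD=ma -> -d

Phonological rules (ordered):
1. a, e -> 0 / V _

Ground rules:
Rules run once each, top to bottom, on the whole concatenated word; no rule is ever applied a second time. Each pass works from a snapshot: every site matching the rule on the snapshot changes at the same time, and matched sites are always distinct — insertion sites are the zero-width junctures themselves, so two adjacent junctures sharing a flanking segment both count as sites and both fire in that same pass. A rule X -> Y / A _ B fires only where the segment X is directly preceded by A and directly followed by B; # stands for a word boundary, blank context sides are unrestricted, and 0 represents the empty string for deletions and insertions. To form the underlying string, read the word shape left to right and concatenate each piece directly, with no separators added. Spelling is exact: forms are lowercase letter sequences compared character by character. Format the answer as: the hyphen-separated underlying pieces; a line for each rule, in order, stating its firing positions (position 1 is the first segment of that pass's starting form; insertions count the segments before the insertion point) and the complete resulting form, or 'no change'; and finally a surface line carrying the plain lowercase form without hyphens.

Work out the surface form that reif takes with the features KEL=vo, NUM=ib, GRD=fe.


underlying: reif-mde-eb-z
1. a, e -> 0 / V _: fires at position(s) 8: reifmdebz
surface: reifmdebz


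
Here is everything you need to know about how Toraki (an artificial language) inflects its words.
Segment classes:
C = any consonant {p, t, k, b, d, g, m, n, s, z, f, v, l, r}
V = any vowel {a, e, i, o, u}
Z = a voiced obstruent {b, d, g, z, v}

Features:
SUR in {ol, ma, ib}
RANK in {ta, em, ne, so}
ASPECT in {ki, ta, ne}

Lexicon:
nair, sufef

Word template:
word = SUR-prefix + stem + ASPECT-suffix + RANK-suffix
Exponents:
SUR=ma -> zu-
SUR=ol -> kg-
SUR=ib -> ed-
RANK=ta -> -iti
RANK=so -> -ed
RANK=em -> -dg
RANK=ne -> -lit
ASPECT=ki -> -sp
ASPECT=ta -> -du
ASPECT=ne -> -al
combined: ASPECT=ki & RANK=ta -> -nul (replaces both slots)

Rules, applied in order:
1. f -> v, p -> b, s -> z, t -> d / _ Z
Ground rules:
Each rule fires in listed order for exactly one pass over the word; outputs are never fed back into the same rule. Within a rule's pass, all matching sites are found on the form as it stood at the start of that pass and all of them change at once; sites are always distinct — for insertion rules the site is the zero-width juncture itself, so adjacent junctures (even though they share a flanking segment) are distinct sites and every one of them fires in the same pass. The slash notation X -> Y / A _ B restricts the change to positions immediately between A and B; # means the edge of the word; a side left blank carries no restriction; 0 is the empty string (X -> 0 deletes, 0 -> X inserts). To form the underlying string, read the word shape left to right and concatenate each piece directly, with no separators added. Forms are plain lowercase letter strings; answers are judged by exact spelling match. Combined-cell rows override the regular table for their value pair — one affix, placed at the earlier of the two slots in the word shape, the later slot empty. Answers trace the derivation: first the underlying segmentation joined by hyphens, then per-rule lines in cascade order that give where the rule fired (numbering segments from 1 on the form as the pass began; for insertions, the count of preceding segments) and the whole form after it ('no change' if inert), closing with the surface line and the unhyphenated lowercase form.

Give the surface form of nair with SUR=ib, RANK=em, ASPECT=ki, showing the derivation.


underlying: ed-nair-sp-dg
1. f -> v, p -> b, s -> z, t -> d / _ Z: fires at position(s) 8: ednairsbdg
surface: ednairsbdg


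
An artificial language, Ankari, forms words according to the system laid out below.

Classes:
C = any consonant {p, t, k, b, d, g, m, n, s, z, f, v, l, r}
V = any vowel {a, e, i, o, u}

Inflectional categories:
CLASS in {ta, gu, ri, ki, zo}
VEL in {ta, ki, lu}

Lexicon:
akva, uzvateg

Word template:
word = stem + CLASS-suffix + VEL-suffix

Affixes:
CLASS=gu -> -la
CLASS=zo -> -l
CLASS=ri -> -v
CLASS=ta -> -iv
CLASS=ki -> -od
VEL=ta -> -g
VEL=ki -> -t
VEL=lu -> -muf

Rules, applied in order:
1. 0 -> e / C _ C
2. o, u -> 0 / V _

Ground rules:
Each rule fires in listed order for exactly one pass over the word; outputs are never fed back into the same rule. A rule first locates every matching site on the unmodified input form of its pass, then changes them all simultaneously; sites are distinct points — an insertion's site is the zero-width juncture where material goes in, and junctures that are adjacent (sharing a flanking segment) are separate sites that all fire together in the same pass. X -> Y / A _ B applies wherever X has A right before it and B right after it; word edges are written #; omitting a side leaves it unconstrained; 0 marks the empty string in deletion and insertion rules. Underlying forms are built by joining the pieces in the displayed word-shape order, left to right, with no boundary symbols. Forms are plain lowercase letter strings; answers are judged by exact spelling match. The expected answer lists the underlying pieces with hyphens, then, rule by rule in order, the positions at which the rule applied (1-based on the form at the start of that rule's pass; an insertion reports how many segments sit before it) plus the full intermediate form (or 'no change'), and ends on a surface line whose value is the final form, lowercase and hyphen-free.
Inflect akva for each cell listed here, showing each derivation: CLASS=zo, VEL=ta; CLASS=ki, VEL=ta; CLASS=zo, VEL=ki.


cell CLASS=zo, VEL=ta:
underlying: akva-l-g
1. 0 -> e / C _ C: inserts after position(s) 2, 5: akevaleg
2. o, u -> 0 / V _: no change
surface: akevaleg

cell CLASS=ki, VEL=ta:
underlying: akva-od-g
1. 0 -> e / C _ C: inserts after position(s) 2, 6: akevaodeg
2. o, u -> 0 / V _: fires at position(s) 6: akevadeg
surface: akevadeg

cell CLASS=zo, VEL=ki:
underlying: akva-l-t
1. 0 -> e / C _ C: inserts after position(s) 2, 5: akevalet
2. o, u -> 0 / V _: no change
surface: akevalet


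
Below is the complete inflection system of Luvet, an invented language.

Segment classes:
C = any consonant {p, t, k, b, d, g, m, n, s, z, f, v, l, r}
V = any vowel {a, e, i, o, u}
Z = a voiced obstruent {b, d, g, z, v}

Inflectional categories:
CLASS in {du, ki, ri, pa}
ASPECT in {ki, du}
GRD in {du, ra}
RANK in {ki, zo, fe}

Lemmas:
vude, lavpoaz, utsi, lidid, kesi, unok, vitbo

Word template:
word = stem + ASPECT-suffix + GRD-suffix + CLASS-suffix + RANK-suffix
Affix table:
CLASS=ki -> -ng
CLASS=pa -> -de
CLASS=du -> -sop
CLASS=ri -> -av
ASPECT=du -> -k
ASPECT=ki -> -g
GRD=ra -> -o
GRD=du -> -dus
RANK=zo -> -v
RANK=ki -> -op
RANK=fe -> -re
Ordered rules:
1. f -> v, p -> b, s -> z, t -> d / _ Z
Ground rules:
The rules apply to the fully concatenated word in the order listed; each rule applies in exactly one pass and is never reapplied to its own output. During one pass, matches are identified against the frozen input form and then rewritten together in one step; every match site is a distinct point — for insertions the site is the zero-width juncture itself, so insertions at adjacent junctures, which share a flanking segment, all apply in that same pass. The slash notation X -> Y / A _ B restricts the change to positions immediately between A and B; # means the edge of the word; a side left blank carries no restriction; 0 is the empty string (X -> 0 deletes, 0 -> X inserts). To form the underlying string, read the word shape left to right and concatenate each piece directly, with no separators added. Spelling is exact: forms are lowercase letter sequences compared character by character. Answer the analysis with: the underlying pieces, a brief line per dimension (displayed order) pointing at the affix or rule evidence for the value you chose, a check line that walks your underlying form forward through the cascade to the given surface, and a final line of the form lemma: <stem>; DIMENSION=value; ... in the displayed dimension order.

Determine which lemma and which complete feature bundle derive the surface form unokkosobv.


underlying: unok-k-o-sop-v
CLASS=du - signalled by the affix -sop
ASPECT=du - signalled by the affix -k
GRD=ra - signalled by the affix -o
RANK=zo - signalled by the affix -v
check: unokkosopv -> unokkosobv
lemma: unok; CLASS=du; ASPECT=du; GRD=ra; RANK=zo


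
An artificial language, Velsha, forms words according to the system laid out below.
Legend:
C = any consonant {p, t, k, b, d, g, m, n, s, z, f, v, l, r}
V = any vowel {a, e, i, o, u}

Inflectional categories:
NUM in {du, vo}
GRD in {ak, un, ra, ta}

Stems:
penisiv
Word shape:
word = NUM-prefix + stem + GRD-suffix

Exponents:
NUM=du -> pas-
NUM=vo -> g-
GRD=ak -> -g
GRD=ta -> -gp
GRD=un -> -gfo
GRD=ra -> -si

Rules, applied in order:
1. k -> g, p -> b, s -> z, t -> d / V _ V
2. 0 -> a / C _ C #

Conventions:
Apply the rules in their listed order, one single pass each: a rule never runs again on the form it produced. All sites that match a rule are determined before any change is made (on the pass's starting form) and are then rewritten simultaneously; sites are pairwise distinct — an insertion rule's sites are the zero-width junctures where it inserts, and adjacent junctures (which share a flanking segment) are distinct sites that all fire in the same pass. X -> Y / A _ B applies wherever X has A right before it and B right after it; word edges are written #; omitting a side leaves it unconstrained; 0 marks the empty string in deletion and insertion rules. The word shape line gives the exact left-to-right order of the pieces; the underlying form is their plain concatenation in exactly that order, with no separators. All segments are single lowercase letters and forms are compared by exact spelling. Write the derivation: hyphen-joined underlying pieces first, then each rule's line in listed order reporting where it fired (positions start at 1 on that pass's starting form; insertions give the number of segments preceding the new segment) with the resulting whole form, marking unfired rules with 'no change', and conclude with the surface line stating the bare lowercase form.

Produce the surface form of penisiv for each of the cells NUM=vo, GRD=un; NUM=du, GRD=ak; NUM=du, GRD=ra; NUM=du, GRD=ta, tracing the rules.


cell NUM=vo, GRD=un:
underlying: g-penisiv-gfo
1. k -> g, p -> b, s -> z, t -> d / V _ V: fires at position(s) 6: gpenizivgfo
2. 0 -> a / C _ C #: no change
surface: gpenizivgfo

cell NUM=du, GRD=ak:
underlying: pas-penisiv-g
1. k -> g, p -> b, s -> z, t -> d / V _ V: fires at position(s) 8: paspenizivg
2. 0 -> a / C _ C #: inserts after position(s) 10: paspenizivag
surface: paspenizivag

cell NUM=du, GRD=ra:
underlying: pas-penisiv-si
1. k -> g, p -> b, s -> z, t -> d / V _ V: fires at position(s) 8: paspenizivsi
2. 0 -> a / C _ C #: no change
surface: paspenizivsi

cell NUM=du, GRD=ta:
underlying: pas-penisiv-gp
1. k -> g, p -> b, s -> z, t -> d / V _ V: fires at position(s) 8: paspenizivgp
2. 0 -> a / C _ C #: inserts after position(s) 11: paspenizivgap
surface: paspenizivgap


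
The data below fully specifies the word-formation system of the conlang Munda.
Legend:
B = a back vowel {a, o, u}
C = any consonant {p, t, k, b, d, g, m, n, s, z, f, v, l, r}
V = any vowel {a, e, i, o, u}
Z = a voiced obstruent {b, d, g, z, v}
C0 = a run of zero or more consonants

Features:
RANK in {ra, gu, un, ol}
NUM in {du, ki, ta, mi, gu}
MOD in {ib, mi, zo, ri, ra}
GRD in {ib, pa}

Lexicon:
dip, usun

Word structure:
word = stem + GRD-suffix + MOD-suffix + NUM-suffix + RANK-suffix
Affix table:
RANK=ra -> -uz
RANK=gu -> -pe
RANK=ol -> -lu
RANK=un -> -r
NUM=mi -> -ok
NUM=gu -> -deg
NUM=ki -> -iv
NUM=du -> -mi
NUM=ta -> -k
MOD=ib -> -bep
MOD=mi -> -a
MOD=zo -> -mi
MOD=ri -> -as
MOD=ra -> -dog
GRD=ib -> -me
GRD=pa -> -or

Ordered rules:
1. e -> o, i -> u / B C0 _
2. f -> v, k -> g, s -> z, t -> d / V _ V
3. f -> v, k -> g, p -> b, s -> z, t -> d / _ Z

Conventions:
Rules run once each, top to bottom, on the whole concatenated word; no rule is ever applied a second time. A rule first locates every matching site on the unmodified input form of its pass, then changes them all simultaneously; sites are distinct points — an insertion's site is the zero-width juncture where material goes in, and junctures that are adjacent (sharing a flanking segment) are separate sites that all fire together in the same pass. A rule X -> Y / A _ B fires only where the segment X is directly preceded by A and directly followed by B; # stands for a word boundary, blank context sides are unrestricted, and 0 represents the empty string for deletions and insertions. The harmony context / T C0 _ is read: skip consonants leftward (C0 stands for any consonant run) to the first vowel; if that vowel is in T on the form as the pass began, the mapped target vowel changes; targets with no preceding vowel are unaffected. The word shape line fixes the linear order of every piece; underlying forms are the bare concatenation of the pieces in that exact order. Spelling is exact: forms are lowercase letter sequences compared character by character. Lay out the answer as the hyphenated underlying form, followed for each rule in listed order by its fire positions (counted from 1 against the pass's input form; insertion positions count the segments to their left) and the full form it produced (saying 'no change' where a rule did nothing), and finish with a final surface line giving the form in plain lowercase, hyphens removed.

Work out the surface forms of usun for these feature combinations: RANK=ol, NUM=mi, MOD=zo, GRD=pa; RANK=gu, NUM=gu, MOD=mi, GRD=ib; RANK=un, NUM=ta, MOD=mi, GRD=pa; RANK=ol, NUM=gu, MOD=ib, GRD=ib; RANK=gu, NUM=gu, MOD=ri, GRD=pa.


cell RANK=ol, NUM=mi, MOD=zo, GRD=pa:
underlying: usun-or-mi-ok-lu
1. e -> o, i -> u / B C0 _: fires at position(s) 8: usunormuoklu
2. f -> v, k -> g, s -> z, t -> d / V _ V: fires at position(s) 2: uzunormuoklu
3. f -> v, k -> g, p -> b, s -> z, t -> d / _ Z: no change
surface: uzunormuoklu

cell RANK=gu, NUM=gu, MOD=mi, GRD=ib:
underlying: usun-me-a-deg-pe
1. e -> o, i -> u / B C0 _: fires at position(s) 6, 9: usunmoadogpe
2. f -> v, k -> g, s -> z, t -> d / V _ V: fires at position(s) 2: uzunmoadogpe
3. f -> v, k -> g, p -> b, s -> z, t -> d / _ Z: no change
surface: uzunmoadogpe

cell RANK=un, NUM=ta, MOD=mi, GRD=pa:
underlying: usun-or-a-k-r
1. e -> o, i -> u / B C0 _: no change
2. f -> v, k -> g, s -> z, t -> d / V _ V: fires at position(s) 2: uzunorakr
3. f -> v, k -> g, p -> b, s -> z, t -> d / _ Z: no change
surface: uzunorakr

cell RANK=ol, NUM=gu, MOD=ib, GRD=ib:
underlying: usun-me-bep-deg-lu
1. e -> o, i -> u / B C0 _: fires at position(s) 6: usunmobepdeglu
2. f -> v, k -> g, s -> z, t -> d / V _ V: fires at position(s) 2: uzunmobepdeglu
3. f -> v, k -> g, p -> b, s -> z, t -> d / _ Z: fires at position(s) 9: uzunmobebdeglu
surface: uzunmobebdeglu

cell RANK=gu, NUM=gu, MOD=ri, GRD=pa:
underlying: usun-or-as-deg-pe
1. e -> o, i -> u / B C0 _: fires at position(s) 10: usunorasdogpe
2. f -> v, k -> g, s -> z, t -> d / V _ V: fires at position(s) 2: uzunorasdogpe
3. f -> v, k -> g, p -> b, s -> z, t -> d / _ Z: fires at position(s) 8: uzunorazdogpe
surface: uzunorazdogpe


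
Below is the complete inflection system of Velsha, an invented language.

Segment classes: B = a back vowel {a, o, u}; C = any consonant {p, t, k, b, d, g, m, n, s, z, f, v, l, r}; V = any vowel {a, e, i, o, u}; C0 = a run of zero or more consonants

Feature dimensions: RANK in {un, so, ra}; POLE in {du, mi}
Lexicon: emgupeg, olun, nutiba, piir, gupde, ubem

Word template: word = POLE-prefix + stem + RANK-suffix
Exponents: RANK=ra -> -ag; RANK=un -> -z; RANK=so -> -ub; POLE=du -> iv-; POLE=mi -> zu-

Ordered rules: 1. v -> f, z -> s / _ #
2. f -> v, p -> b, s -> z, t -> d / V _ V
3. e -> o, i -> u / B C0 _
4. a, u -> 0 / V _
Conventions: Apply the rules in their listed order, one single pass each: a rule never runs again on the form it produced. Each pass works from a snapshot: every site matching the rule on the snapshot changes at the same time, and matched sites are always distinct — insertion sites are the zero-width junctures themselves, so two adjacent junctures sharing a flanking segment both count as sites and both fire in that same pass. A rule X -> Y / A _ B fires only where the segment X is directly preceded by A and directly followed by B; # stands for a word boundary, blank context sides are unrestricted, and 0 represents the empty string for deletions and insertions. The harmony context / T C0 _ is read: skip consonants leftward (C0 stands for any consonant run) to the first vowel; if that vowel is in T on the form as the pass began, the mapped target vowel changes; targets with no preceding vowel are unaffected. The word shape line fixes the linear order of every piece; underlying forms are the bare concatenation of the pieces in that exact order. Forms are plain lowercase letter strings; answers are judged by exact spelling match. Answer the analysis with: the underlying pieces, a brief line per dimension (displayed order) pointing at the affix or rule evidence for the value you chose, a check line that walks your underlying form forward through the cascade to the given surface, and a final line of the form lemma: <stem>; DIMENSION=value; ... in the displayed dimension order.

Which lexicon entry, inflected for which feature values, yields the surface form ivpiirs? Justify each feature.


underlying: iv-piir-z
RANK=un - signalled by the affix -z
POLE=du - signalled by the affix iv-
check: ivpiirz -> ivpiirs -> ivpiirs -> ivpiirs -> ivpiirs
lemma: piir; RANK=un; POLE=du


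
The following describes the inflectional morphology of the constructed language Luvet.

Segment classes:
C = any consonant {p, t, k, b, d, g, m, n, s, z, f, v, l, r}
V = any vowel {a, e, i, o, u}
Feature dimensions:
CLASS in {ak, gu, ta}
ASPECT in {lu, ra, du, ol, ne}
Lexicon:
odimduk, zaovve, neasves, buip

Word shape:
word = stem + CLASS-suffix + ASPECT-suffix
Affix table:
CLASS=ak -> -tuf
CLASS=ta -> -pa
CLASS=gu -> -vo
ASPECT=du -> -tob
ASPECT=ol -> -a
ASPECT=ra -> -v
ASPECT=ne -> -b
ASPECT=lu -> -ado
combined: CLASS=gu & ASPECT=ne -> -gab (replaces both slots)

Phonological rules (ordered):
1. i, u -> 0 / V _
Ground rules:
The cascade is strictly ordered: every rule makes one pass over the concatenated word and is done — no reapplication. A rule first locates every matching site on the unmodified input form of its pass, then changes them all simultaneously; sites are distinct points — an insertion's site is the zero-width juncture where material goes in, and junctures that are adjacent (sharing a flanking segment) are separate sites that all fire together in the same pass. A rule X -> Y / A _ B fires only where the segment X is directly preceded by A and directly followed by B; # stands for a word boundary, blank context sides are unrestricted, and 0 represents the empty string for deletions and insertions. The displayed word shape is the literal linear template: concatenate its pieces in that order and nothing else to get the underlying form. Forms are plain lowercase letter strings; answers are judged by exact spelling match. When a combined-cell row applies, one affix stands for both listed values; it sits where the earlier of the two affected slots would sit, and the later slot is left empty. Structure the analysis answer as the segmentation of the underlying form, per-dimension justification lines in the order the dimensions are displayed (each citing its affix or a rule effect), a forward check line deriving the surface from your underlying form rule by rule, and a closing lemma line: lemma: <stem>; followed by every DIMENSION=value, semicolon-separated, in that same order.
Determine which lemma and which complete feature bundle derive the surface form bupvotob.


underlying: buip-vo-tob
CLASS=gu - signalled by the affix -vo
ASPECT=du - signalled by the affix -tob
check: buipvotob -> bupvotob
lemma: buip; CLASS=gu; ASPECT=du


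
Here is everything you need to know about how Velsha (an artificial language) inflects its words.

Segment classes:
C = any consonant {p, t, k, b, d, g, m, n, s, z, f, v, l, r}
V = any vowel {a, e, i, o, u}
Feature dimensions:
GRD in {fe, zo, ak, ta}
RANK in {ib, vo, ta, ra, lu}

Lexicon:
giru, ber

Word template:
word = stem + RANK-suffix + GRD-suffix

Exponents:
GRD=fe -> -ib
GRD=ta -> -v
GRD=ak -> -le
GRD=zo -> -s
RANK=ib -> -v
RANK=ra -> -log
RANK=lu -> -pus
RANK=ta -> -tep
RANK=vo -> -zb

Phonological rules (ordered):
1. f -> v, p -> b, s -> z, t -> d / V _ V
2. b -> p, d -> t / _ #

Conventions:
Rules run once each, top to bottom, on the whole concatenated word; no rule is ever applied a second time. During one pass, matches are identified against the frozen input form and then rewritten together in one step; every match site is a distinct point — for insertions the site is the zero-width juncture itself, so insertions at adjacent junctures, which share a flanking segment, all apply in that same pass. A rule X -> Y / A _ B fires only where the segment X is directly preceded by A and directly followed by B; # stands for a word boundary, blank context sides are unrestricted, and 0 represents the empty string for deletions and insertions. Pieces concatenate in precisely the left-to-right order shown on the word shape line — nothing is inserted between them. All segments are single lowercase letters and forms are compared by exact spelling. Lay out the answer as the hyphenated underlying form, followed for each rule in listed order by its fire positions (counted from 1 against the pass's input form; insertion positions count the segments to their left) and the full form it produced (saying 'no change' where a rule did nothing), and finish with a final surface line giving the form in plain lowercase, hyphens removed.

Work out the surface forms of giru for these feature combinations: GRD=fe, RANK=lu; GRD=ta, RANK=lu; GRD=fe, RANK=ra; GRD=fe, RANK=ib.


cell GRD=fe, RANK=lu:
underlying: giru-pus-ib
1. f -> v, p -> b, s -> z, t -> d / V _ V: fires at position(s) 5, 7: girubuzib
2. b -> p, d -> t / _ #: fires at position(s) 9: girubuzip
surface: girubuzip

cell GRD=ta, RANK=lu:
underlying: giru-pus-v
1. f -> v, p -> b, s -> z, t -> d / V _ V: fires at position(s) 5: girubusv
2. b -> p, d -> t / _ #: no change
surface: girubusv

cell GRD=fe, RANK=ra:
underlying: giru-log-ib
1. f -> v, p -> b, s -> z, t -> d / V _ V: no change
2. b -> p, d -> t / _ #: fires at position(s) 9: girulogip
surface: girulogip

cell GRD=fe, RANK=ib:
underlying: giru-v-ib
1. f -> v, p -> b, s -> z, t -> d / V _ V: no change
2. b -> p, d -> t / _ #: fires at position(s) 7: giruvip
surface: giruvip


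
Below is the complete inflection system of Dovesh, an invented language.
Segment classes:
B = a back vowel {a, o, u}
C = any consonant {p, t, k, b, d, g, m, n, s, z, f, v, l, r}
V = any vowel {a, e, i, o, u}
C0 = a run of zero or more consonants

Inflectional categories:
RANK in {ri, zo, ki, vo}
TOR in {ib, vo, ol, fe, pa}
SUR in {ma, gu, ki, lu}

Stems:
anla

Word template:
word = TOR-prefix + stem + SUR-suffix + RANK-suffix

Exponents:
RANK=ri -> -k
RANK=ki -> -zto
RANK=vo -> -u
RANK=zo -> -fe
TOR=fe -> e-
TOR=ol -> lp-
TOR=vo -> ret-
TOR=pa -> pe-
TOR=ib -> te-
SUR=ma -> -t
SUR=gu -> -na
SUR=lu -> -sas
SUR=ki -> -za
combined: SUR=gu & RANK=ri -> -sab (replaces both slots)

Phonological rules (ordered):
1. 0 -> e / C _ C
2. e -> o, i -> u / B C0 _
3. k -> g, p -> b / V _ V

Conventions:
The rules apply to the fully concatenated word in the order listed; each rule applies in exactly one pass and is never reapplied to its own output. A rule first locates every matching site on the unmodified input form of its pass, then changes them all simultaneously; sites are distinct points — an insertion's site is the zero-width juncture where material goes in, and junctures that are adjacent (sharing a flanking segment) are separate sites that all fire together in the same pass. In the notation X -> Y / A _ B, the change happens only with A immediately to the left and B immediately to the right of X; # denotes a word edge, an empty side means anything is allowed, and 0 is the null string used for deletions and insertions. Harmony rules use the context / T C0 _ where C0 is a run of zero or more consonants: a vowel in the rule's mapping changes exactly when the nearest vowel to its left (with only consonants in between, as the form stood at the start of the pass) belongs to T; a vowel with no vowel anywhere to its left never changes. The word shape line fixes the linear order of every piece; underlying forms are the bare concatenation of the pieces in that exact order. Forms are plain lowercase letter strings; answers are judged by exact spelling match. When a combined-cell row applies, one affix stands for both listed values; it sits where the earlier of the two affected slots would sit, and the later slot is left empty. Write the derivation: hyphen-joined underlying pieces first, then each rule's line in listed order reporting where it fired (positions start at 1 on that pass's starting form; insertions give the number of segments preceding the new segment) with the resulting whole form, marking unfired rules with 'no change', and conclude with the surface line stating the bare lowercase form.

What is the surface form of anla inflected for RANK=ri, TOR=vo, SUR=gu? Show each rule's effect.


underlying: ret-anla-sab
1. 0 -> e / C _ C: inserts after position(s) 5: retanelasab
2. e -> o, i -> u / B C0 _: fires at position(s) 6: retanolasab
3. k -> g, p -> b / V _ V: no change
surface: retanolasab
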